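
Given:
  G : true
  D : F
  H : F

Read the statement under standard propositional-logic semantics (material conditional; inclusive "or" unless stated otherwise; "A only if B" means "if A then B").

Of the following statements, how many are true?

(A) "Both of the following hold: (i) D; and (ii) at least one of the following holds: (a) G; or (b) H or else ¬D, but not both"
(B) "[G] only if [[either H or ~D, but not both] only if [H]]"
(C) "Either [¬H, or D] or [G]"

1

(A): In symbols: D & (G | (H xor ~D))

~D = ~F = T
H xor ~D = F xor T = T
G | (H xor ~D) = T | T = T
D & (G | (H xor ~D)) = F & T = F
So (A) is false.

(B): Formalization: G -> ((H xor ~D) -> H)

~D = ~F = T
H xor ~D = F xor T = T
(H xor ~D) -> H = T -> F = F
G -> ((H xor ~D) -> H) = T -> F = F
Thus (B) is false.

(C): Formalization: (~H | D) | G

~H = ~F = T
~H | D = T | F = T
(~H | D) | G = T | T = T
So (C) is true.

Count: 1.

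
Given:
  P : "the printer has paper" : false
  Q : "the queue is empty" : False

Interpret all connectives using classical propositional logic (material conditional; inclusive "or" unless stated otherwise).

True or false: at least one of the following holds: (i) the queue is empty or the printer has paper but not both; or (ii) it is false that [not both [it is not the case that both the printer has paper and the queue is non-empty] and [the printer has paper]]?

The statement is false.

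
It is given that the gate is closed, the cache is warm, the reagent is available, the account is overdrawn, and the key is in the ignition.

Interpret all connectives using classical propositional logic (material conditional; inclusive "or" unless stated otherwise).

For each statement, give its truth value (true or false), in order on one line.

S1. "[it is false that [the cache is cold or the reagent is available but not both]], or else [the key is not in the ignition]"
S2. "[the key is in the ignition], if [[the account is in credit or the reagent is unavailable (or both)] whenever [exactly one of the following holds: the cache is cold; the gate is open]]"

Let U = "the cache is warm" (T), N = "the reagent is available" (T), S = "the key is in the ignition" (T), G = "the gate is open" (F), P = "the account is overdrawn" (T).

S1: Formalization: ~(~U xor N) | ~S

~U = ~T = F
~U xor N = F xor T = T
~(~U xor N) = ~T = F
~S = ~T = F
~(~U xor N) | ~S = F | F = F
So S1 is false.

S2: Parsed as ((~U xor G) -> (~P | ~N)) -> S

~U = ~T = F
~U xor G = F xor F = F
~P = ~T = F
~N = ~T = F
~P | ~N = F | F = F
(~U xor G) -> (~P | ~N) = F -> F = T
((~U xor G) -> (~P | ~N)) -> S = T -> T = T
Thus S2 is true.

S1 False / S2 True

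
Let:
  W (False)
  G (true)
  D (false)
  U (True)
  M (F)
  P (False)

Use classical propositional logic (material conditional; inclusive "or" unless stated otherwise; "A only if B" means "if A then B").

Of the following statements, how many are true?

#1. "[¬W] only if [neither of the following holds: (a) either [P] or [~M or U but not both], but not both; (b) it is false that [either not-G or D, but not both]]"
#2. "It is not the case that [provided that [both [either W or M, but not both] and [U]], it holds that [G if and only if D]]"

#1: Parsed as not W -> ((P xor (not M xor U)) nor not (not G xor D))

not W = not False = True
not M = not False = True
not M xor U = True xor True = False
P xor (not M xor U) = False xor False = False
not G = not True = False
not G xor D = False xor False = False
not (not G xor D) = not False = True
(P xor (not M xor U)) nor not (not G xor D) = False nor True = False
not W -> ((P xor (not M xor U)) nor not (not G xor D)) = True -> False = False
Thus #1 is false.

#2: In symbols: not (((W xor M) and U) -> (G iff D))

W xor M = False xor False = False
(W xor M) and U = False and True = False
G iff D = True iff False = False
((W xor M) and U) -> (G iff D) = False -> False = True
not (((W xor M) and U) -> (G iff D)) = not True = False
So #2 is false.

Count: 0.

0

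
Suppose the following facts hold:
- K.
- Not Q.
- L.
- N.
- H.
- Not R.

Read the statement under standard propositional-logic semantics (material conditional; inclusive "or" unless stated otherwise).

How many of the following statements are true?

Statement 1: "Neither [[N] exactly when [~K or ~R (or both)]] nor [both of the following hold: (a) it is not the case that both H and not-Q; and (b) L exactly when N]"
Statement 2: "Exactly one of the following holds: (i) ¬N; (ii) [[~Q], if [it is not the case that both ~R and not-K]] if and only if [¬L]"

Statement 1: This is (N ↔ (¬K ∨ ¬R)) ↓ ((H ↑ ¬Q) ∧ (L ↔ N)).

¬K = ¬T = F
¬R = ¬F = T
¬K ∨ ¬R = F ∨ T = T
N ↔ (¬K ∨ ¬R) = T ↔ T = T
¬Q = ¬F = T
H ↑ ¬Q = T ↑ T = F
L ↔ N = T ↔ T = T
(H ↑ ¬Q) ∧ (L ↔ N) = F ∧ T = F
(N ↔ (¬K ∨ ¬R)) ↓ ((H ↑ ¬Q) ∧ (L ↔ N)) = T ↓ F = F
So Statement 1 is false.

Statement 2: In symbols: ¬N ⊕ (((¬R ↑ ¬K) → ¬Q) ↔ ¬L)

¬N = ¬T = F
¬R = ¬F = T
¬K = ¬T = F
¬R ↑ ¬K = T ↑ F = T
¬Q = ¬F = T
(¬R ↑ ¬K) → ¬Q = T → T = T
¬L = ¬T = F
((¬R ↑ ¬K) → ¬Q) ↔ ¬L = T ↔ F = F
¬N ⊕ (((¬R ↑ ¬K) → ¬Q) ↔ ¬L) = F ⊕ F = F
Thus Statement 2 is false.

True statements: 0 (none).

0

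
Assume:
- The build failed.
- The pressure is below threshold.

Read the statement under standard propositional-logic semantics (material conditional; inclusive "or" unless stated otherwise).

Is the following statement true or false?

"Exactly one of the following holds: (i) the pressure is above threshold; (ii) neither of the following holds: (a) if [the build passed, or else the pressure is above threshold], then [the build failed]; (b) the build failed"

false

Let Q = "the pressure is above threshold" (False), P = "the build passed" (False).
In symbols: Q xor (((P or Q) -> not P) nor not P)

P or Q = False or False = False
not P = not False = True
(P or Q) -> not P = False -> True = True
not P = not False = True
((P or Q) -> not P) nor not P = True nor True = False
Q xor (((P or Q) -> not P) nor not P) = False xor False = False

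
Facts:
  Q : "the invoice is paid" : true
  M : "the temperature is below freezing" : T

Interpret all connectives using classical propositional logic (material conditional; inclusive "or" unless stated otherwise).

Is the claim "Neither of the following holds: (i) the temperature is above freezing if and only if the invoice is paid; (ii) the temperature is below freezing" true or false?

In symbols: (~M <-> Q) nor M

~M = ~T = F
~M <-> Q = F <-> T = F
(~M <-> Q) nor M = F nor T = F

False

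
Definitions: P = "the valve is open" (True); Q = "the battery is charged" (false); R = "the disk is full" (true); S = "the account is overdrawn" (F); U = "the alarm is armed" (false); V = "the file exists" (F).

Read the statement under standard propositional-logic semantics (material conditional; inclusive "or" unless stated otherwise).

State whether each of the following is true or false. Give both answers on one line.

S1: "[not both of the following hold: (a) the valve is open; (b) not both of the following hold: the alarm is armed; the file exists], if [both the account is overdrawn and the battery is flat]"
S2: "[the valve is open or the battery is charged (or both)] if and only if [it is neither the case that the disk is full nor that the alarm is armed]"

S1: In symbols: (S ∧ ¬Q) → (P ↑ (U ↑ V))

¬Q = ¬F = T
S ∧ ¬Q = F ∧ T = F
U ↑ V = F ↑ F = T
P ↑ (U ↑ V) = T ↑ T = F
(S ∧ ¬Q) → (P ↑ (U ↑ V)) = F → F = T
Hence S1 is true.

S2: Parsed as (P ∨ Q) ↔ (R ↓ U)

P ∨ Q = T ∨ F = T
R ↓ U = T ↓ F = F
(P ∨ Q) ↔ (R ↓ U) = T ↔ F = F
Thus S2 is false.

S1 T / S2 F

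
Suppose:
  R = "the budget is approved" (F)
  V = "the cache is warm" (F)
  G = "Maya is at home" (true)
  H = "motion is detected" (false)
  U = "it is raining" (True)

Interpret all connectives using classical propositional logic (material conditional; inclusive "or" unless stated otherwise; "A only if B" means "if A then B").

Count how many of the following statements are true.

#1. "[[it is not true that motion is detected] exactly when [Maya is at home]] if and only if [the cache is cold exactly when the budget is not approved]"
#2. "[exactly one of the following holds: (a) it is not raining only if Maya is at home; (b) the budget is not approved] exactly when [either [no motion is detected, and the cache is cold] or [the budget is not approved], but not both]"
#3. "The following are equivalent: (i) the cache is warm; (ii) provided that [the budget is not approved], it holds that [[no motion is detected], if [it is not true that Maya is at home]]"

#1: Parsed as (~H <-> G) <-> (~V <-> ~R)

~H = ~F = T
~H <-> G = T <-> T = T
~V = ~F = T
~R = ~F = T
~V <-> ~R = T <-> T = T
(~H <-> G) <-> (~V <-> ~R) = T <-> T = T
So #1 is true.

#2: This is ((~U -> G) xor ~R) <-> ((~H & ~V) xor ~R).

~U = ~T = F
~U -> G = F -> T = T
~R = ~F = T
(~U -> G) xor ~R = T xor T = F
~H = ~F = T
~V = ~F = T
~H & ~V = T & T = T
~R = ~F = T
(~H & ~V) xor ~R = T xor T = F
((~U -> G) xor ~R) <-> ((~H & ~V) xor ~R) = F <-> F = T
Hence #2 is true.

#3: Parsed as V <-> (~R -> (~G -> ~H))

~R = ~F = T
~G = ~T = F
~H = ~F = T
~G -> ~H = F -> T = T
~R -> (~G -> ~H) = T -> T = T
V <-> (~R -> (~G -> ~H)) = F <-> T = F
So #3 is false.

Count: 2.

2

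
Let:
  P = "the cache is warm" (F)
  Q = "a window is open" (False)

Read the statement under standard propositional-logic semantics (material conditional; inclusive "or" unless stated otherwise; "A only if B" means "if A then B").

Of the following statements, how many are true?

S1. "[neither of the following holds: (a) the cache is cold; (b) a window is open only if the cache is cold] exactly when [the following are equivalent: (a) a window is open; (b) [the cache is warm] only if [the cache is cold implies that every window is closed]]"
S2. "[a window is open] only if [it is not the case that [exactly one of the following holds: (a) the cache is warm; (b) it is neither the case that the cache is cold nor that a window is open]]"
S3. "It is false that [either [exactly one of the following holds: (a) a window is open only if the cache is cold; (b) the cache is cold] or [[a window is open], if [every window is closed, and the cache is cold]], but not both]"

3

S1: This is (~P nor (Q -> ~P)) <-> (Q <-> (P -> (~P -> ~Q))).

~P = ~F = T
~P = ~F = T
Q -> ~P = F -> T = T
~P nor (Q -> ~P) = T nor T = F
~P = ~F = T
~Q = ~F = T
~P -> ~Q = T -> T = T
P -> (~P -> ~Q) = F -> T = T
Q <-> (P -> (~P -> ~Q)) = F <-> T = F
(~P nor (Q -> ~P)) <-> (Q <-> (P -> (~P -> ~Q))) = F <-> F = T
So S1 is true.

S2: Formalization: Q -> ~(P xor (~P nor Q))

~P = ~F = T
~P nor Q = T nor F = F
P xor (~P nor Q) = F xor F = F
~(P xor (~P nor Q)) = ~F = T
Q -> ~(P xor (~P nor Q)) = F -> T = T
Hence S2 is true.

S3: This is ~(((Q -> ~P) xor ~P) xor ((~Q & ~P) -> Q)).

~P = ~F = T
Q -> ~P = F -> T = T
~P = ~F = T
(Q -> ~P) xor ~P = T xor T = F
~Q = ~F = T
~P = ~F = T
~Q & ~P = T & T = T
(~Q & ~P) -> Q = T -> F = F
((Q -> ~P) xor ~P) xor ((~Q & ~P) -> Q) = F xor F = F
~(((Q -> ~P) xor ~P) xor ((~Q & ~P) -> Q)) = ~F = T
So S3 is true.

True statements: 3.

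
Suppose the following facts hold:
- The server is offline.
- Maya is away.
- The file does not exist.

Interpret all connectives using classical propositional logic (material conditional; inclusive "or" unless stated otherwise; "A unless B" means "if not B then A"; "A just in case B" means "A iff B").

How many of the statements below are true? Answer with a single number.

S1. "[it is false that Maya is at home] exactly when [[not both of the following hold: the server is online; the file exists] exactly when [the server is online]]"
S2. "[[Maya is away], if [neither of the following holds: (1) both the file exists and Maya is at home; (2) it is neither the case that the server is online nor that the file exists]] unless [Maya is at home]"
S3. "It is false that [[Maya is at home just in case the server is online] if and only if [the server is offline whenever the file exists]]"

1

Let Q = "Maya is at home" (False), P = "the server is online" (False), R = "the file exists" (False).

S1: Parsed as not Q iff ((P nand R) iff P)

not Q = not False = True
P nand R = False nand False = True
(P nand R) iff P = True iff False = False
not Q iff ((P nand R) iff P) = True iff False = False
Hence S1 is false.

S2: Parsed as (((R and Q) nor (P nor R)) -> not Q) or Q

R and Q = False and False = False
P nor R = False nor False = True
(R and Q) nor (P nor R) = False nor True = False
not Q = not False = True
((R and Q) nor (P nor R)) -> not Q = False -> True = True
(((R and Q) nor (P nor R)) -> not Q) or Q = True or False = True
Hence S2 is true.

S3: This is not ((Q iff P) iff (R -> not P)).

Q iff P = False iff False = True
not P = not False = True
R -> not P = False -> True = True
(Q iff P) iff (R -> not P) = True iff True = True
not ((Q iff P) iff (R -> not P)) = not True = False
Thus S3 is false.

True statements: 1.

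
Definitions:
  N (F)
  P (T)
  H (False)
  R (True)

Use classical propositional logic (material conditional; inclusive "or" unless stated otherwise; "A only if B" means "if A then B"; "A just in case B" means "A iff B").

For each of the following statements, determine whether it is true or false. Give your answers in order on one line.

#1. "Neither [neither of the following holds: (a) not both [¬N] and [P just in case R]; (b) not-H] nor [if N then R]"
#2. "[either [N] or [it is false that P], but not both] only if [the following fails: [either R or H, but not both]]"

#1 F / #2 T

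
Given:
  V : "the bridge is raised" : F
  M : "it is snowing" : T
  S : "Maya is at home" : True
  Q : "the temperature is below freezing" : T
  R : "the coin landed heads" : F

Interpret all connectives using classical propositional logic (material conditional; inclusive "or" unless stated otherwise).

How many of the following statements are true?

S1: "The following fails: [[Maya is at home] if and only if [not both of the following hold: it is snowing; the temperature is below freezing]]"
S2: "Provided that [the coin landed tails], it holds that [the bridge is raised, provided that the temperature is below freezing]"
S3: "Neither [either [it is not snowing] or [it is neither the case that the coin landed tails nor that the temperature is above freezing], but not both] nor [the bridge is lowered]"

S1: This is ¬(S ↔ (M ↑ Q)).

M ↑ Q = T ↑ T = F
S ↔ (M ↑ Q) = T ↔ F = F
¬(S ↔ (M ↑ Q)) = ¬F = T
So S1 is true.

S2: Parsed as ¬R → (Q → V)

¬R = ¬F = T
Q → V = T → F = F
¬R → (Q → V) = T → F = F
So S2 is false.

S3: This is (¬M ⊕ (¬R ↓ ¬Q)) ↓ ¬V.

¬M = ¬T = F
¬R = ¬F = T
¬Q = ¬T = F
¬R ↓ ¬Q = T ↓ F = F
¬M ⊕ (¬R ↓ ¬Q) = F ⊕ F = F
¬V = ¬F = T
(¬M ⊕ (¬R ↓ ¬Q)) ↓ ¬V = F ↓ T = F
Hence S3 is false.

True statements: 1.

1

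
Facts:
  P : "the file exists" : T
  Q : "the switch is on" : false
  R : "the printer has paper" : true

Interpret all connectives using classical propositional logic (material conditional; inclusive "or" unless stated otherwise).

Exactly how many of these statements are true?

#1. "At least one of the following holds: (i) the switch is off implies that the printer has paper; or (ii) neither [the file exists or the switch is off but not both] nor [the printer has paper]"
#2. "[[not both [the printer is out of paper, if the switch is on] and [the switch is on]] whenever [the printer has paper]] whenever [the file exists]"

2

#1: This is (¬Q → R) ∨ ((P ⊕ ¬Q) ↓ R).

¬Q = ¬F = T
¬Q → R = T → T = T
¬Q = ¬F = T
P ⊕ ¬Q = T ⊕ T = F
(P ⊕ ¬Q) ↓ R = F ↓ T = F
(¬Q → R) ∨ ((P ⊕ ¬Q) ↓ R) = T ∨ F = T
Thus #1 is true.

#2: Parsed as P → (R → ((Q → ¬R) ↑ Q))

¬R = ¬T = F
Q → ¬R = F → F = T
(Q → ¬R) ↑ Q = T ↑ F = T
R → ((Q → ¬R) ↑ Q) = T → T = T
P → (R → ((Q → ¬R) ↑ Q)) = T → T = T
So #2 is true.

True statements: 2 (#1, #2).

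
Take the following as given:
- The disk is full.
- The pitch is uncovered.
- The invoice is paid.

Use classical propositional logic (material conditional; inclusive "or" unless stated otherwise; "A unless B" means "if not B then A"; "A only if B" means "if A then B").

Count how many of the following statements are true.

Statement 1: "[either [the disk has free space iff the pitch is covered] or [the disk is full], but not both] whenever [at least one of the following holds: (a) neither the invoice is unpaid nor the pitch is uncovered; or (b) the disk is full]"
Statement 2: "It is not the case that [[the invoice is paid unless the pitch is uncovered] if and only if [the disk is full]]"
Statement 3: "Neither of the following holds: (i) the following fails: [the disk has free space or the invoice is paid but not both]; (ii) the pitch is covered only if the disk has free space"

Let R = "the invoice is paid" (T), Q = "the pitch is covered" (F), P = "the disk is full" (T).

Statement 1: Parsed as ((~R nor ~Q) | P) -> ((~P <-> Q) xor P)

~R = ~T = F
~Q = ~F = T
~R nor ~Q = F nor T = F
(~R nor ~Q) | P = F | T = T
~P = ~T = F
~P <-> Q = F <-> F = T
(~P <-> Q) xor P = T xor T = F
((~R nor ~Q) | P) -> ((~P <-> Q) xor P) = T -> F = F
So Statement 1 is false.

Statement 2: This is ~((R | ~Q) <-> P).

~Q = ~F = T
R | ~Q = T | T = T
(R | ~Q) <-> P = T <-> T = T
~((R | ~Q) <-> P) = ~T = F
So Statement 2 is false.

Statement 3: Parsed as ~(~P xor R) nor (Q -> ~P)

~P = ~T = F
~P xor R = F xor T = T
~(~P xor R) = ~T = F
~P = ~T = F
Q -> ~P = F -> F = T
~(~P xor R) nor (Q -> ~P) = F nor T = F
Thus Statement 3 is false.

0 of the 3 statements are true (none).

0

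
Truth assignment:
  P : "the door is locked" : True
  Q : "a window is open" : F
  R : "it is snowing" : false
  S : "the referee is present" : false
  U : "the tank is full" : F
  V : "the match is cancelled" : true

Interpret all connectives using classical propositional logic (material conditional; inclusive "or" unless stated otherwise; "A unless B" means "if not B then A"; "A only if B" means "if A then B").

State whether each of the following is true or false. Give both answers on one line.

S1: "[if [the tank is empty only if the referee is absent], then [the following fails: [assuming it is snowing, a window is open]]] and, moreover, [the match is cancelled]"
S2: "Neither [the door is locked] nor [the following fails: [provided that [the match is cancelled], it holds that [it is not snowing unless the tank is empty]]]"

S1 F / S2 F

S1: This is ((¬U → ¬S) → ¬(R → Q)) ∧ V.

¬U = ¬F = T
¬S = ¬F = T
¬U → ¬S = T → T = T
R → Q = F → F = T
¬(R → Q) = ¬T = F
(¬U → ¬S) → ¬(R → Q) = T → F = F
((¬U → ¬S) → ¬(R → Q)) ∧ V = F ∧ T = F
So S1 is false.

S2: In symbols: P ↓ ¬(V → (¬R ∨ ¬U))

¬R = ¬F = T
¬U = ¬F = T
¬R ∨ ¬U = T ∨ T = T
V → (¬R ∨ ¬U) = T → T = T
¬(V → (¬R ∨ ¬U)) = ¬T = F
P ↓ ¬(V → (¬R ∨ ¬U)) = T ↓ F = F
Thus S2 is false.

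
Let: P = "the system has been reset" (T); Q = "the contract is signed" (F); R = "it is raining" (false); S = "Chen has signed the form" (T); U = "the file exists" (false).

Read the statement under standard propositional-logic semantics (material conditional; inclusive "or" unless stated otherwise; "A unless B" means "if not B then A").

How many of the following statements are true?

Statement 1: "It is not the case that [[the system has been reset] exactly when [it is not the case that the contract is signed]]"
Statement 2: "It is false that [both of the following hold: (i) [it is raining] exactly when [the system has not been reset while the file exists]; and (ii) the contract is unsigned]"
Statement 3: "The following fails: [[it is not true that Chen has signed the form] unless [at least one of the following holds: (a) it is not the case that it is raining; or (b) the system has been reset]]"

Statement 1: In symbols: ¬(P ↔ ¬Q)

¬Q = ¬F = T
P ↔ ¬Q = T ↔ T = T
¬(P ↔ ¬Q) = ¬T = F
Thus Statement 1 is false.

Statement 2: Parsed as ¬((R ↔ (¬P ∧ U)) ∧ ¬Q)

¬P = ¬T = F
¬P ∧ U = F ∧ F = F
R ↔ (¬P ∧ U) = F ↔ F = T
¬Q = ¬F = T
(R ↔ (¬P ∧ U)) ∧ ¬Q = T ∧ T = T
¬((R ↔ (¬P ∧ U)) ∧ ¬Q) = ¬T = F
Hence Statement 2 is false.

Statement 3: In symbols: ¬(¬S ∨ (¬R ∨ P))

¬S = ¬T = F
¬R = ¬F = T
¬R ∨ P = T ∨ T = T
¬S ∨ (¬R ∨ P) = F ∨ T = T
¬(¬S ∨ (¬R ∨ P)) = ¬T = F
Thus Statement 3 is false.

0 of the 3 statements are true (none).

0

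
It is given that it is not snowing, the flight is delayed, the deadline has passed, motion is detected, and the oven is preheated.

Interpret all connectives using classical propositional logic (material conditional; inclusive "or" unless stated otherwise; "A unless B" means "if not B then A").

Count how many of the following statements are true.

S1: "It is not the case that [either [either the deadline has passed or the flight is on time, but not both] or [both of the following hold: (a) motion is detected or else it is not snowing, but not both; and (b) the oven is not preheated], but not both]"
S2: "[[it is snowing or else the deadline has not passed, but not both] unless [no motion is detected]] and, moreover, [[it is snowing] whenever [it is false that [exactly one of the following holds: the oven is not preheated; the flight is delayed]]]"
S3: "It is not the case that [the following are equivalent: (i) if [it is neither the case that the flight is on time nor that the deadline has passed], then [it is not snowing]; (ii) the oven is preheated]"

0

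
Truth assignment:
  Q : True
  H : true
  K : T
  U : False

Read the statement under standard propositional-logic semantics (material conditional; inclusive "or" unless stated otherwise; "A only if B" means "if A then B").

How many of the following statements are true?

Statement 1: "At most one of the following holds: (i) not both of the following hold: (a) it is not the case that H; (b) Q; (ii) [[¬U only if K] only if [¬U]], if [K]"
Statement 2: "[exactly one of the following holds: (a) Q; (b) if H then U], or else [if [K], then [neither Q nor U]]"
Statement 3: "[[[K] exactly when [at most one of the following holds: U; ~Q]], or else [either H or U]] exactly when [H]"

Statement 1: This is (~H nand Q) nand (K -> ((~U -> K) -> ~U)).

~H = ~T = F
~H nand Q = F nand T = T
~U = ~F = T
~U -> K = T -> T = T
~U = ~F = T
(~U -> K) -> ~U = T -> T = T
K -> ((~U -> K) -> ~U) = T -> T = T
(~H nand Q) nand (K -> ((~U -> K) -> ~U)) = T nand T = F
Thus Statement 1 is false.

Statement 2: Parsed as (Q xor (H -> U)) | (K -> (Q nor U))

H -> U = T -> F = F
Q xor (H -> U) = T xor F = T
Q nor U = T nor F = F
K -> (Q nor U) = T -> F = F
(Q xor (H -> U)) | (K -> (Q nor U)) = T | F = T
Thus Statement 2 is true.

Statement 3: Formalization: ((K <-> (U nand ~Q)) | (H | U)) <-> H

~Q = ~T = F
U nand ~Q = F nand F = T
K <-> (U nand ~Q) = T <-> T = T
H | U = T | F = T
(K <-> (U nand ~Q)) | (H | U) = T | T = T
((K <-> (U nand ~Q)) | (H | U)) <-> H = T <-> T = T
So Statement 3 is true.

Count: 2.

2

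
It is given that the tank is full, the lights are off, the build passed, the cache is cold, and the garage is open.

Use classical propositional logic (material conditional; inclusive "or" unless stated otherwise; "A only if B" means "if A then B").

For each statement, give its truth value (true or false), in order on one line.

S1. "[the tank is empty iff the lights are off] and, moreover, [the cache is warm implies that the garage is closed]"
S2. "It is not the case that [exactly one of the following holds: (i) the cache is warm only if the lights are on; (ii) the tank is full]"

S1 false, S2 true

Let P = "the tank is full" (True), Q = "the lights are on" (False), S = "the cache is warm" (False), U = "the garage is closed" (False).

S1: In symbols: (not P iff not Q) and (S -> U)

not P = not True = False
not Q = not False = True
not P iff not Q = False iff True = False
S -> U = False -> False = True
(not P iff not Q) and (S -> U) = False and True = False
So S1 is false.

S2: Parsed as not ((S -> Q) xor P)

S -> Q = False -> False = True
(S -> Q) xor P = True xor True = False
not ((S -> Q) xor P) = not False = True
Hence S2 is true.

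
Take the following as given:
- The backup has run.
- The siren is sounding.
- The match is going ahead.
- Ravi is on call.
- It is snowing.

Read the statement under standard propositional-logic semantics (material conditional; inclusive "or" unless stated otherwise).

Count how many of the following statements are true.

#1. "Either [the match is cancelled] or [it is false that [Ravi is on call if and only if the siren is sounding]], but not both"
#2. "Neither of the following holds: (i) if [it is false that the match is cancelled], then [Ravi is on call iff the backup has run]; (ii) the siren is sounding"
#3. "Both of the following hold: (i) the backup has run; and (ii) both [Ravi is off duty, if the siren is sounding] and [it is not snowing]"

0

Let S = "the match is cancelled" (F), D = "Ravi is on call" (T), P = "the siren is sounding" (T), M = "the backup has run" (T), U = "it is snowing" (T).

#1: Parsed as S xor ~(D <-> P)

D <-> P = T <-> T = T
~(D <-> P) = ~T = F
S xor ~(D <-> P) = F xor F = F
Thus #1 is false.

#2: Parsed as (~S -> (D <-> M)) nor P

~S = ~F = T
D <-> M = T <-> T = T
~S -> (D <-> M) = T -> T = T
(~S -> (D <-> M)) nor P = T nor T = F
Hence #2 is false.

#3: This is M & ((P -> ~D) & ~U).

~D = ~T = F
P -> ~D = T -> F = F
~U = ~T = F
(P -> ~D) & ~U = F & F = F
M & ((P -> ~D) & ~U) = T & F = F
Thus #3 is false.

True statements: 0 (none).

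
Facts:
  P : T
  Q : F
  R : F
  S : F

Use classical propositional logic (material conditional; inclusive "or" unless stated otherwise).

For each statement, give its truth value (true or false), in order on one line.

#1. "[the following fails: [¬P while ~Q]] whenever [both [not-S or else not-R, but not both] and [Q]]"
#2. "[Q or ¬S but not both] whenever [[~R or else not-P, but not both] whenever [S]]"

#1: In symbols: ((~S xor ~R) & Q) -> ~(~P & ~Q)

~S = ~F = T
~R = ~F = T
~S xor ~R = T xor T = F
(~S xor ~R) & Q = F & F = F
~P = ~T = F
~Q = ~F = T
~P & ~Q = F & T = F
~(~P & ~Q) = ~F = T
((~S xor ~R) & Q) -> ~(~P & ~Q) = F -> T = T
So #1 is true.

#2: In symbols: (S -> (~R xor ~P)) -> (Q xor ~S)

~R = ~F = T
~P = ~T = F
~R xor ~P = T xor F = T
S -> (~R xor ~P) = F -> T = T
~S = ~F = T
Q xor ~S = F xor T = T
(S -> (~R xor ~P)) -> (Q xor ~S) = T -> T = T
Hence #2 is true.

#1 T / #2 T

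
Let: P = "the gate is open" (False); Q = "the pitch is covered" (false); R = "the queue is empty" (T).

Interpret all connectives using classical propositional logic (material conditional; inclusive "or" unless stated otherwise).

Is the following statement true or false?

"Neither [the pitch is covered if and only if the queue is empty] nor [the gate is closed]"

Values: Q=F, R=T, P=F.
Formalization: (Q ↔ R) ↓ ¬P

Q ↔ R = F ↔ T = F
¬P = ¬F = T
(Q ↔ R) ↓ ¬P = F ↓ T = F

False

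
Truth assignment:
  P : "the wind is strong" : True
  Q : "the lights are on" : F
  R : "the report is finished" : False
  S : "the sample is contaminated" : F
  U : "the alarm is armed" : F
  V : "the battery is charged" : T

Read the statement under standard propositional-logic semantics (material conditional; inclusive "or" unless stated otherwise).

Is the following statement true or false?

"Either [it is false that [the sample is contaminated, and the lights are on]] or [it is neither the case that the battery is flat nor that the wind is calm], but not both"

Parsed as not (S and Q) xor (not V nor not P)

S and Q = False and False = False
not (S and Q) = not False = True
not V = not True = False
not P = not True = False
not V nor not P = False nor False = True
not (S and Q) xor (not V nor not P) = True xor True = False

False.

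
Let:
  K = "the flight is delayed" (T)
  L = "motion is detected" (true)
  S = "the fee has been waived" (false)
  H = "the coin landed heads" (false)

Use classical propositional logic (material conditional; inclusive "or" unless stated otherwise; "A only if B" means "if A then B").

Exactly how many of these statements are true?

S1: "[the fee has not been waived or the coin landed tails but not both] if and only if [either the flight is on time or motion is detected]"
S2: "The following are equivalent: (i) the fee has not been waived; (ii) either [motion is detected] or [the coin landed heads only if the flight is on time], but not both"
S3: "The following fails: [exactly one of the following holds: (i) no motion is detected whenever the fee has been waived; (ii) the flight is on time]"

0

S1: This is (not S xor not H) iff (not K or L).

not S = not False = True
not H = not False = True
not S xor not H = True xor True = False
not K = not True = False
not K or L = False or True = True
(not S xor not H) iff (not K or L) = False iff True = False
So S1 is false.

S2: In symbols: not S iff (L xor (H -> not K))

not S = not False = True
not K = not True = False
H -> not K = False -> False = True
L xor (H -> not K) = True xor True = False
not S iff (L xor (H -> not K)) = True iff False = False
Hence S2 is false.

S3: This is not ((S -> not L) xor not K).

not L = not True = False
S -> not L = False -> False = True
not K = not True = False
(S -> not L) xor not K = True xor False = True
not ((S -> not L) xor not K) = not True = False
Hence S3 is false.

True statements: 0 (none).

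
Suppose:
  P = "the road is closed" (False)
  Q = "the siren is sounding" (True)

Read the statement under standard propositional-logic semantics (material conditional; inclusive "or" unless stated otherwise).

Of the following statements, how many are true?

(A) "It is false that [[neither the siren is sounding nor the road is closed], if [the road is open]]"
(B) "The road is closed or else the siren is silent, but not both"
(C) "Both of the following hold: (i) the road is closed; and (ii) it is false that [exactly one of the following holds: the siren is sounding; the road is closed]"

1

(A): Formalization: ¬(¬P → (Q ↓ P))

¬P = ¬F = T
Q ↓ P = T ↓ F = F
¬P → (Q ↓ P) = T → F = F
¬(¬P → (Q ↓ P)) = ¬F = T
Hence (A) is true.

(B): Parsed as P ⊕ ¬Q

¬Q = ¬T = F
P ⊕ ¬Q = F ⊕ F = F
Thus (B) is false.

(C): Parsed as P ∧ ¬(Q ⊕ P)

Q ⊕ P = T ⊕ F = T
¬(Q ⊕ P) = ¬T = F
P ∧ ¬(Q ⊕ P) = F ∧ F = F
Thus (C) is false.

Count: 1.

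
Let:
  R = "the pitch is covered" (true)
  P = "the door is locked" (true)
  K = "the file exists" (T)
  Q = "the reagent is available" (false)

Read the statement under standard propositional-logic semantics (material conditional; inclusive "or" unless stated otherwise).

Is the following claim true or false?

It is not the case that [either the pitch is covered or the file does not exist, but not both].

Values: R=T, K=T.
Parsed as ¬(R ⊕ ¬K)

¬K = ¬T = F
R ⊕ ¬K = T ⊕ F = T
¬(R ⊕ ¬K) = ¬T = F

false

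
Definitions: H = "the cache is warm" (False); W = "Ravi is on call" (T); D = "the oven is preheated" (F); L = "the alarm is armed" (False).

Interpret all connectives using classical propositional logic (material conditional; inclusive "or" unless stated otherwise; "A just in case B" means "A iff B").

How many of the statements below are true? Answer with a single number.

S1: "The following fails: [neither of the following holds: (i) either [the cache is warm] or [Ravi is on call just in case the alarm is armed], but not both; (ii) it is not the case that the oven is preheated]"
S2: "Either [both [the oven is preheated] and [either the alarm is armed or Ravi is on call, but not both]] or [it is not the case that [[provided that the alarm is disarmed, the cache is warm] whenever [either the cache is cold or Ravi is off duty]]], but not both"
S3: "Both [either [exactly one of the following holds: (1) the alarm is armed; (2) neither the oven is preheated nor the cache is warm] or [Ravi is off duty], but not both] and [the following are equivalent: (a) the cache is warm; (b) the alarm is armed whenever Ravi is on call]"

3

S1: In symbols: ¬((H ⊕ (W ↔ L)) ↓ ¬D)

W ↔ L = T ↔ F = F
H ⊕ (W ↔ L) = F ⊕ F = F
¬D = ¬F = T
(H ⊕ (W ↔ L)) ↓ ¬D = F ↓ T = F
¬((H ⊕ (W ↔ L)) ↓ ¬D) = ¬F = T
Hence S1 is true.

S2: Parsed as (D ∧ (L ⊕ W)) ⊕ ¬((¬H ∨ ¬W) → (¬L → H))

L ⊕ W = F ⊕ T = T
D ∧ (L ⊕ W) = F ∧ T = F
¬H = ¬F = T
¬W = ¬T = F
¬H ∨ ¬W = T ∨ F = T
¬L = ¬F = T
¬L → H = T → F = F
(¬H ∨ ¬W) → (¬L → H) = T → F = F
¬((¬H ∨ ¬W) → (¬L → H)) = ¬F = T
(D ∧ (L ⊕ W)) ⊕ ¬((¬H ∨ ¬W) → (¬L → H)) = F ⊕ T = T
Thus S2 is true.

S3: Formalization: ((L ⊕ (D ↓ H)) ⊕ ¬W) ∧ (H ↔ (W → L))

D ↓ H = F ↓ F = T
L ⊕ (D ↓ H) = F ⊕ T = T
¬W = ¬T = F
(L ⊕ (D ↓ H)) ⊕ ¬W = T ⊕ F = T
W → L = T → F = F
H ↔ (W → L) = F ↔ F = T
((L ⊕ (D ↓ H)) ⊕ ¬W) ∧ (H ↔ (W → L)) = T ∧ T = T
So S3 is true.

True statements: 3 (S1, S2, S3).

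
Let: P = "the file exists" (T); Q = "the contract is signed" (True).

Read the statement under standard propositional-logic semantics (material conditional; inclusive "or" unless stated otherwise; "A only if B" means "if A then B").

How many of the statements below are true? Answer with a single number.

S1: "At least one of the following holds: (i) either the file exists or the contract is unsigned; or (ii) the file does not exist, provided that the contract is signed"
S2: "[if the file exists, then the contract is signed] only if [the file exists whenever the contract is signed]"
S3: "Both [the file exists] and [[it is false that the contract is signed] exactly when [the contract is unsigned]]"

S1: In symbols: (P | ~Q) | (Q -> ~P)

~Q = ~T = F
P | ~Q = T | F = T
~P = ~T = F
Q -> ~P = T -> F = F
(P | ~Q) | (Q -> ~P) = T | F = T
So S1 is true.

S2: In symbols: (P -> Q) -> (Q -> P)

P -> Q = T -> T = T
Q -> P = T -> T = T
(P -> Q) -> (Q -> P) = T -> T = T
Thus S2 is true.

S3: Parsed as P & (~Q <-> ~Q)

~Q = ~T = F
~Q = ~T = F
~Q <-> ~Q = F <-> F = T
P & (~Q <-> ~Q) = T & T = T
Hence S3 is true.

Count: 3.

3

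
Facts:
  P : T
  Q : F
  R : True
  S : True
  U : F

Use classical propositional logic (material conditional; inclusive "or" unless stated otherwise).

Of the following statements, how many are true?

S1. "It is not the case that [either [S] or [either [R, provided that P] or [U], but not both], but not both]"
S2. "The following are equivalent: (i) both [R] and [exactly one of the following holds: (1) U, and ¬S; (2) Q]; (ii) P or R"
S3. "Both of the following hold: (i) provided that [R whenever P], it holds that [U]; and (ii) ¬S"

1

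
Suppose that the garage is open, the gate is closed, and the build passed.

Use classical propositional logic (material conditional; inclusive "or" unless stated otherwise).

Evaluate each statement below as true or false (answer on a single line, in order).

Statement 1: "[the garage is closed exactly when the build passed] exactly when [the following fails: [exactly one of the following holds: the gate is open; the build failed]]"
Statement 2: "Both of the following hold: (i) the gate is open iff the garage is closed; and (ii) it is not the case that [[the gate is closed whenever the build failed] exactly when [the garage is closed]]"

Let R = "the garage is closed" (False), S = "the build passed" (True), D = "the gate is open" (False).

Statement 1: In symbols: (R iff S) iff not (D xor not S)

R iff S = False iff True = False
not S = not True = False
D xor not S = False xor False = False
not (D xor not S) = not False = True
(R iff S) iff not (D xor not S) = False iff True = False
So Statement 1 is false.

Statement 2: Parsed as (D iff R) and not ((not S -> not D) iff R)

D iff R = False iff False = True
not S = not True = False
not D = not False = True
not S -> not D = False -> True = True
(not S -> not D) iff R = True iff False = False
not ((not S -> not D) iff R) = not False = True
(D iff R) and not ((not S -> not D) iff R) = True and True = True
Thus Statement 2 is true.

Statement 1 F, Statement 2 T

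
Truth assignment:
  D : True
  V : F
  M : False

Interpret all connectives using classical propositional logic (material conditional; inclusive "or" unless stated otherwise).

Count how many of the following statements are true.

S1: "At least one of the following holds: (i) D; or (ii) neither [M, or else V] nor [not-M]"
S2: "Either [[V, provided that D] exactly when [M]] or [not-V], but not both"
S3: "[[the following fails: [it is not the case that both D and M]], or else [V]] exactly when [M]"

S1: Formalization: D or ((M or V) nor not M)

M or V = False or False = False
not M = not False = True
(M or V) nor not M = False nor True = False
D or ((M or V) nor not M) = True or False = True
Hence S1 is true.

S2: Parsed as ((D -> V) iff M) xor not V

D -> V = True -> False = False
(D -> V) iff M = False iff False = True
not V = not False = True
((D -> V) iff M) xor not V = True xor True = False
Hence S2 is false.

S3: In symbols: (not (D nand M) or V) iff M

D nand M = True nand False = True
not (D nand M) = not True = False
not (D nand M) or V = False or False = False
(not (D nand M) or V) iff M = False iff False = True
So S3 is true.

Count: 2.

2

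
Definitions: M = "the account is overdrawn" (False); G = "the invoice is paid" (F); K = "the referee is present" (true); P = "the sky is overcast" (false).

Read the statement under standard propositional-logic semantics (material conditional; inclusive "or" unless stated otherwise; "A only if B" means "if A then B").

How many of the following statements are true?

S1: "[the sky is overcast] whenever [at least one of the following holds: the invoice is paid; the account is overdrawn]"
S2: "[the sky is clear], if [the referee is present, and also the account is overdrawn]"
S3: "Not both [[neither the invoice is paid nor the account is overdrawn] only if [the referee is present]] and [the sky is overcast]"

3

S1: Parsed as (G ∨ M) → P

G ∨ M = F ∨ F = F
(G ∨ M) → P = F → F = T
Thus S1 is true.

S2: Formalization: (K ∧ M) → ¬P

K ∧ M = T ∧ F = F
¬P = ¬F = T
(K ∧ M) → ¬P = F → T = T
Thus S2 is true.

S3: In symbols: ((G ↓ M) → K) ↑ P

G ↓ M = F ↓ F = T
(G ↓ M) → K = T → T = T
((G ↓ M) → K) ↑ P = T ↑ F = T
Hence S3 is true.

True statements: 3.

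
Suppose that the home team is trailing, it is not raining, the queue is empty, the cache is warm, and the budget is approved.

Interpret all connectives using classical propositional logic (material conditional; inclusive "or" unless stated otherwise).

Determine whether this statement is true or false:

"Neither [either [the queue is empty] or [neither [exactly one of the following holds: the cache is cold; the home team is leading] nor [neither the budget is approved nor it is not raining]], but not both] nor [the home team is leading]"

The statement is true.

Let H = "the queue is empty" (T), N = "the cache is warm" (T), M = "the home team is leading" (F), Q = "the budget is approved" (T), R = "it is raining" (F).
In symbols: (H ⊕ ((¬N ⊕ M) ↓ (Q ↓ ¬R))) ↓ M

¬N = ¬T = F
¬N ⊕ M = F ⊕ F = F
¬R = ¬F = T
Q ↓ ¬R = T ↓ T = F
(¬N ⊕ M) ↓ (Q ↓ ¬R) = F ↓ F = T
H ⊕ ((¬N ⊕ M) ↓ (Q ↓ ¬R)) = T ⊕ T = F
(H ⊕ ((¬N ⊕ M) ↓ (Q ↓ ¬R))) ↓ M = F ↓ F = T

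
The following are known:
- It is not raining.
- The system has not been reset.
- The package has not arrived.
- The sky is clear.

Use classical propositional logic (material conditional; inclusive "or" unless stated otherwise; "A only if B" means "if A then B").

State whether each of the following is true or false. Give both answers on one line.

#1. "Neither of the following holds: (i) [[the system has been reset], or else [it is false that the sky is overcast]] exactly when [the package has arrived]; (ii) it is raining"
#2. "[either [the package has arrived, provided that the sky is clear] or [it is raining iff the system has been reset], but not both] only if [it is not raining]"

#1 true / #2 true

Let N = "the system has been reset" (F), P = "the sky is overcast" (F), H = "the package has arrived" (F), S = "it is raining" (F).

#1: This is ((N ∨ ¬P) ↔ H) ↓ S.

¬P = ¬F = T
N ∨ ¬P = F ∨ T = T
(N ∨ ¬P) ↔ H = T ↔ F = F
((N ∨ ¬P) ↔ H) ↓ S = F ↓ F = T
Thus #1 is true.

#2: This is ((¬P → H) ⊕ (S ↔ N)) → ¬S.

¬P = ¬F = T
¬P → H = T → F = F
S ↔ N = F ↔ F = T
(¬P → H) ⊕ (S ↔ N) = F ⊕ T = T
¬S = ¬F = T
((¬P → H) ⊕ (S ↔ N)) → ¬S = T → T = T
Hence #2 is true.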